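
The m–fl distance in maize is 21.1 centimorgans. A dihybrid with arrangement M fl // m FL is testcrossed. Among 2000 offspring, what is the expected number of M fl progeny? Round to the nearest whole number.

A map distance of 21.1 centimorgans corresponds to a recombination frequency of 0.211.
The F1 is M fl / m FL, so M fl is a parental gamete class with expected frequency (1 − r)/2 = 0.789/2 = 0.3945.
Expected number = 0.3945 × 2000 = 789.00 ≈ 789.

789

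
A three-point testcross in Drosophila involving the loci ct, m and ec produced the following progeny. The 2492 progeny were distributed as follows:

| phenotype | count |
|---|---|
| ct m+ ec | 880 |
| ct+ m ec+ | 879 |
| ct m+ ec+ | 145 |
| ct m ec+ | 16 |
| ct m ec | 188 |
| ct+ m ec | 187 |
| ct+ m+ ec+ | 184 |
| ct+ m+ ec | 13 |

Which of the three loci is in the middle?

The two most frequent reciprocal classes, ct m+ ec and ct+ m ec+, are the parental types, so the F1 was ct m+ ec / ct+ m ec+.
The two rarest classes, ct+ m+ ec and ct m ec+, are the double crossovers. Comparing them with the parentals, only the ct allele has switched, so ct is the middle locus and the order is ec – ct – m.

ct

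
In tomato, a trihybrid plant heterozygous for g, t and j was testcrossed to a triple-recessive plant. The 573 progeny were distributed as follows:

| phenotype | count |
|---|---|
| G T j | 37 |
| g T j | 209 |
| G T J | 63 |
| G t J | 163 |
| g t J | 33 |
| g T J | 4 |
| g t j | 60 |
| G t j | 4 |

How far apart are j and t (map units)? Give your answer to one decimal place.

22.9 map units

The two most frequent reciprocal classes, G t J and g T j, are the parental types, so the F1 was G t J / g T j.
The two rarest classes, G t j and g T J, are the double crossovers. Comparing them with the parentals, only the j allele has switched, so j is the middle locus and the order is g – j – t.
Crossovers in the j–t interval produce the single-crossover classes G T J and g t j (63 + 60 = 123) plus the double crossovers (8).
RF(j–t) = (123 + 8) / 573 = 131/573 = 0.2286 → 22.9 map units.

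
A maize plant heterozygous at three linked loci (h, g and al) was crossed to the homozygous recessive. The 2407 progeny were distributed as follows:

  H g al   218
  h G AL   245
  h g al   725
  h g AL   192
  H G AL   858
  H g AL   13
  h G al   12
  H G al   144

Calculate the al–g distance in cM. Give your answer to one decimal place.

The two most frequent reciprocal classes, h g al and H G AL, are the parental types, so the F1 was h g al / H G AL.
The two rarest classes, h G al and H g AL, are the double crossovers. Comparing them with the parentals, only the g allele has switched, so g is the middle locus and the order is al – g – h.
Crossovers in the al–g interval produce the single-crossover classes h g AL and H G al (192 + 144 = 336) plus the double crossovers (25).
RF(al–g) = (336 + 25) / 2407 = 361/2407 = 0.1500 → 15.0 cM.

15.0 cM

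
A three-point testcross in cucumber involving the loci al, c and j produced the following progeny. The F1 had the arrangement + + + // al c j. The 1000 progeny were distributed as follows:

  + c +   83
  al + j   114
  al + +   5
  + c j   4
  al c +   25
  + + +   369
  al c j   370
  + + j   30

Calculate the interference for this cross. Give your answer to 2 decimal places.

0.32

The two rarest classes, al + + and + c j, are the double crossovers. Comparing them with the parentals, only the al allele has switched, so al is the middle locus and the order is j – al – c.
j–al: (55 + 9)/1000 = 0.0640; al–c: (197 + 9)/1000 = 0.2060.
Expected DCO frequency = 0.0640 × 0.2060 ≈ 0.01318; observed = 9/1000 ≈ 0.00900.
Coefficient of coincidence = 0.00900/0.01318 ≈ 0.68; interference = 1 − 0.68 = 0.32.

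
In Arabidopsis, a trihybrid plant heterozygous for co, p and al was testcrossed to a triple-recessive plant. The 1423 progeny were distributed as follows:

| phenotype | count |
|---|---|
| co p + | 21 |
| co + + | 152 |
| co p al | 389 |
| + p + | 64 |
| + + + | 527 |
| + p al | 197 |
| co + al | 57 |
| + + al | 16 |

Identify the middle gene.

The two most frequent reciprocal classes, co p al and + + +, are the parental types, so the F1 was co p al / + + +.
The two rarest classes, co p + and + + al, are the double crossovers. Comparing them with the parentals, only the al allele has switched, so al is the middle locus and the order is p – al – co.

al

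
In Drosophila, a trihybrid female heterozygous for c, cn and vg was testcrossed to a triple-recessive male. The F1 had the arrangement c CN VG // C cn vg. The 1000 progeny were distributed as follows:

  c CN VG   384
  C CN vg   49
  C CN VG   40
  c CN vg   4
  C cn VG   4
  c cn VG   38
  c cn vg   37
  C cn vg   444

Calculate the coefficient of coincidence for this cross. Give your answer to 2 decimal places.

0.99

The two rarest classes, c CN vg and C cn VG, are the double crossovers. Comparing them with the parentals, only the vg allele has switched, so vg is the middle locus and the order is cn – vg – c.
cn–vg: (87 + 8)/1000 = 0.0950; vg–c: (77 + 8)/1000 = 0.0850.
Expected DCO frequency = 0.0950 × 0.0850 ≈ 0.00808; observed = 8/1000 ≈ 0.00800.
Coefficient of coincidence = 0.00800/0.00808 ≈ 0.99.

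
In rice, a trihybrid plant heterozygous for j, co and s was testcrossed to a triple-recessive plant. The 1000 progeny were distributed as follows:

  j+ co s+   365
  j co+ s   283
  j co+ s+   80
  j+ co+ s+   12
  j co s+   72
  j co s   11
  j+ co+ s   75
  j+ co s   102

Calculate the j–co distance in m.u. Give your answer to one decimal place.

The two most frequent reciprocal classes, j co+ s and j+ co s+, are the parental types, so the F1 was j co+ s / j+ co s+.
The two rarest classes, j co s and j+ co+ s+, are the double crossovers. Comparing them with the parentals, only the co allele has switched, so co is the middle locus and the order is s – co – j.
Crossovers in the co–j interval produce the single-crossover classes j+ co+ s and j co s+ (75 + 72 = 147) plus the double crossovers (23).
RF(co–j) = (147 + 23) / 1000 = 170/1000 = 0.1700 → 17.0 m.u.

17.0 m.u.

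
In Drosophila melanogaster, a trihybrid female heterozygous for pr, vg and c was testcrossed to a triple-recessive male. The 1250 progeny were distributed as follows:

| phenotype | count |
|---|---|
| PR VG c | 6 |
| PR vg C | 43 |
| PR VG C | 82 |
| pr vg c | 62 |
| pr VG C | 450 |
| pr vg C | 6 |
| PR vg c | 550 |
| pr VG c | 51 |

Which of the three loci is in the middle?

The two most frequent reciprocal classes, PR vg c and pr VG C, are the parental types, so the F1 was PR vg c / pr VG C.
The two rarest classes, PR VG c and pr vg C, are the double crossovers. Comparing them with the parentals, only the vg allele has switched, so vg is the middle locus and the order is pr – vg – c.

vg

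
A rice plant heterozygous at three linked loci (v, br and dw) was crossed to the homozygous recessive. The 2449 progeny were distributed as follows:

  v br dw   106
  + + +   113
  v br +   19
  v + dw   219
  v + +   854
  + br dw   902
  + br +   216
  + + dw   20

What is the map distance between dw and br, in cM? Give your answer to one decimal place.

The two most frequent reciprocal classes, v + + and + br dw, are the parental types, so the F1 was v + + / + br dw.
The two rarest classes, v br + and + + dw, are the double crossovers. Comparing them with the parentals, only the br allele has switched, so br is the middle locus and the order is dw – br – v.
Crossovers in the dw–br interval produce the single-crossover classes v + dw and + br + (219 + 216 = 435) plus the double crossovers (39).
RF(dw–br) = (435 + 39) / 2449 = 474/2449 = 0.1935 → 19.4 cM.

19.4 cM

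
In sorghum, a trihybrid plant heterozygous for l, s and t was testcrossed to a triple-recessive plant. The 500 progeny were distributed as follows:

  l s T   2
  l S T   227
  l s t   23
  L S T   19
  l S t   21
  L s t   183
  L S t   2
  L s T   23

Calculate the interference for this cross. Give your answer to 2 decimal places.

The two most frequent reciprocal classes, l S T and L s t, are the parental types, so the F1 was l S T / L s t.
The two rarest classes, l s T and L S t, are the double crossovers. Comparing them with the parentals, only the s allele has switched, so s is the middle locus and the order is t – s – l.
t–s: (44 + 4)/500 = 0.0960; s–l: (42 + 4)/500 = 0.0920.
Expected DCO frequency = 0.0960 × 0.0920 ≈ 0.00883; observed = 4/500 ≈ 0.00800.
Coefficient of coincidence = 0.00800/0.00883 ≈ 0.91; interference = 1 − 0.91 = 0.09.

0.09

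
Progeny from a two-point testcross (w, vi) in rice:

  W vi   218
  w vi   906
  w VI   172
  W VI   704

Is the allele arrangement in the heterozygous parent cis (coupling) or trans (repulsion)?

The two most frequent classes are W VI (704) and w vi (906); these are the parental (non-recombinant) types.
So the F1 carried W VI on one chromosome and w vi on the other — the recessive alleles are on the same chromosome (cis / coupling).

cis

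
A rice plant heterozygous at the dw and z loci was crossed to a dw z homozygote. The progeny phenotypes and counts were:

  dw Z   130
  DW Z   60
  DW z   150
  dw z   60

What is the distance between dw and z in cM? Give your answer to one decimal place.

30.0 cM

The two most frequent classes, DW z (150) and dw Z (130), are the parental types, so the F1 was DW z / dw Z.
The recombinant classes are DW Z and dw z: 60 + 60 = 120.
Recombination frequency = 120/400 = 0.3000 ≈ 30.0%, i.e. 30.0 cM.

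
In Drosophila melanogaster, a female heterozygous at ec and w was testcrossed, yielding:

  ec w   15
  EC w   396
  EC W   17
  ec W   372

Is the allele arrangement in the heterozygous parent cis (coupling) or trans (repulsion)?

The two most frequent classes are EC w (396) and ec W (372); these are the parental (non-recombinant) types.
So the F1 carried EC w on one chromosome and ec W on the other — the recessive alleles are on opposite chromosomes (trans / repulsion).

trans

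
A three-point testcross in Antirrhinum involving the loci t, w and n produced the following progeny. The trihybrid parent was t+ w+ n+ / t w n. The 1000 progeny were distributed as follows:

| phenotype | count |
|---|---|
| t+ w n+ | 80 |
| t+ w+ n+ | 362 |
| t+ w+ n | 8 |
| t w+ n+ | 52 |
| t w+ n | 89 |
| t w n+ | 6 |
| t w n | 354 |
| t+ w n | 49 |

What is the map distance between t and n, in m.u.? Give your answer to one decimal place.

11.5 m.u.

The two rarest classes, t+ w+ n and t w n+, are the double crossovers. Comparing them with the parentals, only the n allele has switched, so n is the middle locus and the order is t – n – w.
Crossovers in the t–n interval produce the single-crossover classes t w+ n+ and t+ w n (52 + 49 = 101) plus the double crossovers (14).
RF(t–n) = (101 + 14) / 1000 = 115/1000 = 0.1150 → 11.5 m.u.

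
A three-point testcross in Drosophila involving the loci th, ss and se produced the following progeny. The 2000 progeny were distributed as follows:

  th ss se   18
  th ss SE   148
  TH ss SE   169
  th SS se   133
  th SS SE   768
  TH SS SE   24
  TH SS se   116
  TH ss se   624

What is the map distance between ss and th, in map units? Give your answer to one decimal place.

15.3 map units

The two most frequent reciprocal classes, th SS SE and TH ss se, are the parental types, so the F1 was th SS SE / TH ss se.
The two rarest classes, TH SS SE and th ss se, are the double crossovers. Comparing them with the parentals, only the th allele has switched, so th is the middle locus and the order is se – th – ss.
Crossovers in the th–ss interval produce the single-crossover classes th ss SE and TH SS se (148 + 116 = 264) plus the double crossovers (42).
RF(th–ss) = (264 + 42) / 2000 = 306/2000 = 0.1530 → 15.3 map units.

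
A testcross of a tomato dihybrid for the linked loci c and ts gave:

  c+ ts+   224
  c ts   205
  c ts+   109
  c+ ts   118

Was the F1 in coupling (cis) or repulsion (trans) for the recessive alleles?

The two most frequent classes are c+ ts+ (224) and c ts (205); these are the parental (non-recombinant) types.
So the F1 carried c+ ts+ on one chromosome and c ts on the other — the recessive alleles are on the same chromosome (cis / coupling).

cis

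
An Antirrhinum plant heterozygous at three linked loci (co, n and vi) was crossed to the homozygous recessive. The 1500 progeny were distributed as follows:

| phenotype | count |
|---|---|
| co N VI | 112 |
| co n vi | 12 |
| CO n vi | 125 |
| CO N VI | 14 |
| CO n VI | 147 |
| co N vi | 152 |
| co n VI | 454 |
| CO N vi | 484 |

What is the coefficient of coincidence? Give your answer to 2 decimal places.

0.46

The two most frequent reciprocal classes, CO N vi and co n VI, are the parental types, so the F1 was CO N vi / co n VI.
The two rarest classes, CO N VI and co n vi, are the double crossovers. Comparing them with the parentals, only the vi allele has switched, so vi is the middle locus and the order is n – vi – co.
n–vi: (237 + 26)/1500 = 0.1753; vi–co: (299 + 26)/1500 = 0.2167.
Expected DCO frequency = 0.1753 × 0.2167 ≈ 0.03799; observed = 26/1500 ≈ 0.01733.
Coefficient of coincidence = 0.01733/0.03799 ≈ 0.46.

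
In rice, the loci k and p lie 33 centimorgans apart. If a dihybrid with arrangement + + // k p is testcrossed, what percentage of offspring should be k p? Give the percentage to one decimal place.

A map distance of 33 centimorgans corresponds to a recombination frequency of 0.330.
The F1 is + + / k p, so k p is a parental gamete class with expected frequency (1 − r)/2 = 0.670/2 = 0.3350.
That is 0.3350 = 33.5% of the progeny.

33.5%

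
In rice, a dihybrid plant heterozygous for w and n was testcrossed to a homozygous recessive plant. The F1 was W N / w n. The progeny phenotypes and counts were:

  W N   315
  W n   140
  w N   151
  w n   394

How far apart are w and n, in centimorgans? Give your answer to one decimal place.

29.1 centimorgans

The recombinant classes are W n and w N: 140 + 151 = 291.
Recombination frequency = 291/1000 = 0.2910 ≈ 29.1%, i.e. 29.1 centimorgans.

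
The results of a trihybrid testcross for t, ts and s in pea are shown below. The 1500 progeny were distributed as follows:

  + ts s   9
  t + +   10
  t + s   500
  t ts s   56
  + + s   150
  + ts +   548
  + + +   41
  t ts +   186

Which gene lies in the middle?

s

The two most frequent reciprocal classes, t + s and + ts +, are the parental types, so the F1 was t + s / + ts +.
The two rarest classes, t + + and + ts s, are the double crossovers. Comparing them with the parentals, only the s allele has switched, so s is the middle locus and the order is ts – s – t.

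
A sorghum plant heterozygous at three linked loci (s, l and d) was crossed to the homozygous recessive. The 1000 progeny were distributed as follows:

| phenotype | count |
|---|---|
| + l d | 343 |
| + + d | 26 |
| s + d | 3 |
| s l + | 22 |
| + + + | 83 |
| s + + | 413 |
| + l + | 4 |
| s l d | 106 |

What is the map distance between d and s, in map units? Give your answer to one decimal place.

The two most frequent reciprocal classes, + l d and s + +, are the parental types, so the F1 was + l d / s + +.
The two rarest classes, + l + and s + d, are the double crossovers. Comparing them with the parentals, only the d allele has switched, so d is the middle locus and the order is l – d – s.
Crossovers in the d–s interval produce the single-crossover classes s l d and + + + (106 + 83 = 189) plus the double crossovers (7).
RF(d–s) = (189 + 7) / 1000 = 196/1000 = 0.1960 → 19.6 map units.

19.6 map units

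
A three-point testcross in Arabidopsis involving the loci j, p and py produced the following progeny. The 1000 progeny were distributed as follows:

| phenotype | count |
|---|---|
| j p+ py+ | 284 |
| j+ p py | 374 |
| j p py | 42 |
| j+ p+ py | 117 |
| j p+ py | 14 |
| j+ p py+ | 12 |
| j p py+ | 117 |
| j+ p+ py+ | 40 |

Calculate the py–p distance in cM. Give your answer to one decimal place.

26.0 cM

The two most frequent reciprocal classes, j p+ py+ and j+ p py, are the parental types, so the F1 was j p+ py+ / j+ p py.
The two rarest classes, j p+ py and j+ p py+, are the double crossovers. Comparing them with the parentals, only the py allele has switched, so py is the middle locus and the order is j – py – p.
Crossovers in the py–p interval produce the single-crossover classes j p py+ and j+ p+ py (117 + 117 = 234) plus the double crossovers (26).
RF(py–p) = (234 + 26) / 1000 = 260/1000 = 0.2600 → 26.0 cM.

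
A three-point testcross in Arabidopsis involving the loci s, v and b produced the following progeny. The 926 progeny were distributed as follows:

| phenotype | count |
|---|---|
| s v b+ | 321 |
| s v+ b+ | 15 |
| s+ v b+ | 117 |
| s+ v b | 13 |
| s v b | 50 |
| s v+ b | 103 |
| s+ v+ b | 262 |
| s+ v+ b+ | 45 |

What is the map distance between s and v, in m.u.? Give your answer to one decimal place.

The two most frequent reciprocal classes, s v b+ and s+ v+ b, are the parental types, so the F1 was s v b+ / s+ v+ b.
The two rarest classes, s v+ b+ and s+ v b, are the double crossovers. Comparing them with the parentals, only the v allele has switched, so v is the middle locus and the order is s – v – b.
Crossovers in the s–v interval produce the single-crossover classes s+ v b+ and s v+ b (117 + 103 = 220) plus the double crossovers (28).
RF(s–v) = (220 + 28) / 926 = 248/926 = 0.2678 → 26.8 m.u.

26.8 m.u.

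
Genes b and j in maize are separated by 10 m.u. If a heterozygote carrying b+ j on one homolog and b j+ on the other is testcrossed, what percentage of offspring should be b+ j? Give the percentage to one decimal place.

A map distance of 10 m.u. corresponds to a recombination frequency of 0.100.
The F1 is b+ j / b j+, so b+ j is a parental gamete class with expected frequency (1 − r)/2 = 0.900/2 = 0.4500.
That is 0.4500 = 45.0% of the progeny.

45.0%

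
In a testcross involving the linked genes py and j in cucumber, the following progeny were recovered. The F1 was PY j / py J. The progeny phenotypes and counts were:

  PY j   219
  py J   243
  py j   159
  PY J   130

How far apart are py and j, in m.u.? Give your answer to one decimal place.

The recombinant classes are PY J and py j: 130 + 159 = 289.
Recombination frequency = 289/751 = 0.3848 ≈ 38.5%, i.e. 38.5 m.u.

38.5 m.u.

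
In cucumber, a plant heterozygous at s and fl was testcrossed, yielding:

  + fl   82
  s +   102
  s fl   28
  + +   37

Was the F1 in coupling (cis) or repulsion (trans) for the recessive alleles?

trans

The two most frequent classes are + fl (82) and s + (102); these are the parental (non-recombinant) types.
So the F1 carried + fl on one chromosome and s + on the other — the recessive alleles are on opposite chromosomes (trans / repulsion).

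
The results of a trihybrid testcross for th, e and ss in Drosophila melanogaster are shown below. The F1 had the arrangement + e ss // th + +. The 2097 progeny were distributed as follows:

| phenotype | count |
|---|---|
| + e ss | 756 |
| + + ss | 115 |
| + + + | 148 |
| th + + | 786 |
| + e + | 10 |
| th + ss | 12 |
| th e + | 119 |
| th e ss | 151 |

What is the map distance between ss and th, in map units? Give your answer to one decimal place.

15.3 map units

The two rarest classes, + e + and th + ss, are the double crossovers. Comparing them with the parentals, only the ss allele has switched, so ss is the middle locus and the order is th – ss – e.
Crossovers in the th–ss interval produce the single-crossover classes th e ss and + + + (151 + 148 = 299) plus the double crossovers (22).
RF(th–ss) = (299 + 22) / 2097 = 321/2097 = 0.1531 → 15.3 map units.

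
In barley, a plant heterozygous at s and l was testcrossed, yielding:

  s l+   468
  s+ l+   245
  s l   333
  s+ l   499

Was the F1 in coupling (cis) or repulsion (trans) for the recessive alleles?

trans

The two most frequent classes are s+ l (499) and s l+ (468); these are the parental (non-recombinant) types.
So the F1 carried s+ l on one chromosome and s l+ on the other — the recessive alleles are on opposite chromosomes (trans / repulsion).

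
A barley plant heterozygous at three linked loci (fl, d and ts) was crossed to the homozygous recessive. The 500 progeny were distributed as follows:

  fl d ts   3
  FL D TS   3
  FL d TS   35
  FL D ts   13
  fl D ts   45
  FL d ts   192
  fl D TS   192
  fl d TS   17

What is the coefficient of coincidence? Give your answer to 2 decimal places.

The two most frequent reciprocal classes, fl D TS and FL d ts, are the parental types, so the F1 was fl D TS / FL d ts.
The two rarest classes, FL D TS and fl d ts, are the double crossovers. Comparing them with the parentals, only the fl allele has switched, so fl is the middle locus and the order is ts – fl – d.
ts–fl: (80 + 6)/500 = 0.1720; fl–d: (30 + 6)/500 = 0.0720.
Expected DCO frequency = 0.1720 × 0.0720 ≈ 0.01238; observed = 6/500 ≈ 0.01200.
Coefficient of coincidence = 0.01200/0.01238 ≈ 0.97.

0.97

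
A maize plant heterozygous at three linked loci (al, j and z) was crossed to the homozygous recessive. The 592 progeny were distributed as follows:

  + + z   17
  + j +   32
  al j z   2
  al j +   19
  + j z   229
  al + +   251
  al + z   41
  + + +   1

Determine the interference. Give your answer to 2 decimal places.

0.40

The two most frequent reciprocal classes, al + + and + j z, are the parental types, so the F1 was al + + / + j z.
The two rarest classes, + + + and al j z, are the double crossovers. Comparing them with the parentals, only the al allele has switched, so al is the middle locus and the order is j – al – z.
j–al: (36 + 3)/592 = 0.0659; al–z: (73 + 3)/592 = 0.1284.
Expected DCO frequency = 0.0659 × 0.1284 ≈ 0.00846; observed = 3/592 ≈ 0.00507.
Coefficient of coincidence = 0.00507/0.00846 ≈ 0.60; interference = 1 − 0.60 = 0.40.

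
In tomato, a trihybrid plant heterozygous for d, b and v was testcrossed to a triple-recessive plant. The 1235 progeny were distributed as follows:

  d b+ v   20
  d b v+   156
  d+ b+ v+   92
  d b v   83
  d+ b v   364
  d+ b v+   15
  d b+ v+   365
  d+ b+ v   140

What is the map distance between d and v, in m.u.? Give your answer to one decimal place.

The two most frequent reciprocal classes, d+ b v and d b+ v+, are the parental types, so the F1 was d+ b v / d b+ v+.
The two rarest classes, d+ b v+ and d b+ v, are the double crossovers. Comparing them with the parentals, only the v allele has switched, so v is the middle locus and the order is d – v – b.
Crossovers in the d–v interval produce the single-crossover classes d b v and d+ b+ v+ (83 + 92 = 175) plus the double crossovers (35).
RF(d–v) = (175 + 35) / 1235 = 210/1235 = 0.1700 → 17.0 m.u.

17.0 m.u.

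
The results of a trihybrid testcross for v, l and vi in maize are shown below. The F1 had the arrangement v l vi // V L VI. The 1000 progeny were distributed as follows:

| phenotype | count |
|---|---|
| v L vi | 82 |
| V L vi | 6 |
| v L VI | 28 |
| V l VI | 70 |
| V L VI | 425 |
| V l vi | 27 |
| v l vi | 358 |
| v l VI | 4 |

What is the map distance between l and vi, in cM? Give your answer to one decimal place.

16.2 cM

The two rarest classes, v l VI and V L vi, are the double crossovers. Comparing them with the parentals, only the vi allele has switched, so vi is the middle locus and the order is v – vi – l.
Crossovers in the vi–l interval produce the single-crossover classes v L vi and V l VI (82 + 70 = 152) plus the double crossovers (10).
RF(vi–l) = (152 + 10) / 1000 = 162/1000 = 0.1620 → 16.2 cM.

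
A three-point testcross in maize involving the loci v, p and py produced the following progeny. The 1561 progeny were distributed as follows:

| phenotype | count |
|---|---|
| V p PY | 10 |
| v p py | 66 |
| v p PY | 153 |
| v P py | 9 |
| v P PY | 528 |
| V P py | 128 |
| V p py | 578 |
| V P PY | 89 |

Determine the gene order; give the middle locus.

The two most frequent reciprocal classes, v P PY and V p py, are the parental types, so the F1 was v P PY / V p py.
The two rarest classes, v P py and V p PY, are the double crossovers. Comparing them with the parentals, only the py allele has switched, so py is the middle locus and the order is v – py – p.

py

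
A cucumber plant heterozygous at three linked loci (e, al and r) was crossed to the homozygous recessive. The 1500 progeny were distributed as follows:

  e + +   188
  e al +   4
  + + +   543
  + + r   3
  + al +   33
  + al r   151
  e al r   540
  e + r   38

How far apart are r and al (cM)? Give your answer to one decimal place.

The two most frequent reciprocal classes, e al r and + + +, are the parental types, so the F1 was e al r / + + +.
The two rarest classes, e al + and + + r, are the double crossovers. Comparing them with the parentals, only the r allele has switched, so r is the middle locus and the order is e – r – al.
Crossovers in the r–al interval produce the single-crossover classes e + r and + al + (38 + 33 = 71) plus the double crossovers (7).
RF(r–al) = (71 + 7) / 1500 = 78/1500 = 0.0520 → 5.2 cM.

5.2 cM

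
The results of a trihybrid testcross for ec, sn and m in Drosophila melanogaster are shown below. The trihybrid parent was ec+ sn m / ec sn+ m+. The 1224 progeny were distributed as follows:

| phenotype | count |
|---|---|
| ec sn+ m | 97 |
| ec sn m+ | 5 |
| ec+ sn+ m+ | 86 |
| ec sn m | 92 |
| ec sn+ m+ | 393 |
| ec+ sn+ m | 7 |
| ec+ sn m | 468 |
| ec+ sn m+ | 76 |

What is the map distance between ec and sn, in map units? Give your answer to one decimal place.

The two rarest classes, ec+ sn+ m and ec sn m+, are the double crossovers. Comparing them with the parentals, only the sn allele has switched, so sn is the middle locus and the order is m – sn – ec.
Crossovers in the sn–ec interval produce the single-crossover classes ec sn m and ec+ sn+ m+ (92 + 86 = 178) plus the double crossovers (12).
RF(sn–ec) = (178 + 12) / 1224 = 190/1224 = 0.1552 → 15.5 map units.

15.5 map units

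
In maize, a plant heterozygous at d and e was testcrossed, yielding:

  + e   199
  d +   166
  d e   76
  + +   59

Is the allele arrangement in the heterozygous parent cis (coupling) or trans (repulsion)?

The two most frequent classes are + e (199) and d + (166); these are the parental (non-recombinant) types.
So the F1 carried + e on one chromosome and d + on the other — the recessive alleles are on opposite chromosomes (trans / repulsion).

trans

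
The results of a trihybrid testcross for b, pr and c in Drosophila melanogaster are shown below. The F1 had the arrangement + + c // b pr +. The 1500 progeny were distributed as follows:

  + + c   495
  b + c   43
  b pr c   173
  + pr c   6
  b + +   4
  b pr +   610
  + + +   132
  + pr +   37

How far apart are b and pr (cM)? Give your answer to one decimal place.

The two rarest classes, + pr c and b + +, are the double crossovers. Comparing them with the parentals, only the pr allele has switched, so pr is the middle locus and the order is b – pr – c.
Crossovers in the b–pr interval produce the single-crossover classes b + c and + pr + (43 + 37 = 80) plus the double crossovers (10).
RF(b–pr) = (80 + 10) / 1500 = 90/1500 = 0.0600 → 6.0 cM.

6.0 cM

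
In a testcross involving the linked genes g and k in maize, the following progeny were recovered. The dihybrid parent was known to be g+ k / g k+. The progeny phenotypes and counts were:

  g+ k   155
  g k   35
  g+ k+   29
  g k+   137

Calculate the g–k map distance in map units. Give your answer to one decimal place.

18.0 map units

The recombinant classes are g+ k+ and g k: 29 + 35 = 64.
Recombination frequency = 64/356 = 0.1798 ≈ 18.0%, i.e. 18.0 map units.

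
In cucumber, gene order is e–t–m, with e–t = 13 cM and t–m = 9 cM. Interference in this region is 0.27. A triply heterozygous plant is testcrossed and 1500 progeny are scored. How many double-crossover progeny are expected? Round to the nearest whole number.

13

Map distances give recombination frequencies of 0.130 and 0.090 for the two intervals.
With interference 0.27 (so coincidence = 0.73), expected double-crossover frequency = 0.130 × 0.090 × 0.73 = 0.00854.
Expected number = 0.00854 × 1500 = 12.81 ≈ 13.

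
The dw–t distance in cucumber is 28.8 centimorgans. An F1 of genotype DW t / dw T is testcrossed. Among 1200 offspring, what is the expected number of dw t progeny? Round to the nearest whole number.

173

A map distance of 28.8 centimorgans corresponds to a recombination frequency of 0.288.
The F1 is DW t / dw T, so dw t is a recombinant gamete class with expected frequency r/2 = 0.288/2 = 0.1440.
Expected number = 0.1440 × 1200 = 172.80 ≈ 173.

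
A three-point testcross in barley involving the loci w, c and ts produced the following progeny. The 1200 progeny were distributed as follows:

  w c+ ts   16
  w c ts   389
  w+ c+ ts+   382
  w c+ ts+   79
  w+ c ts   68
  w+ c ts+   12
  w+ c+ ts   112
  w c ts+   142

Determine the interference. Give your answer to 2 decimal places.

0.32

The two most frequent reciprocal classes, w c ts and w+ c+ ts+, are the parental types, so the F1 was w c ts / w+ c+ ts+.
The two rarest classes, w c+ ts and w+ c ts+, are the double crossovers. Comparing them with the parentals, only the c allele has switched, so c is the middle locus and the order is ts – c – w.
ts–c: (254 + 28)/1200 = 0.2350; c–w: (147 + 28)/1200 = 0.1458.
Expected DCO frequency = 0.2350 × 0.1458 ≈ 0.03426; observed = 28/1200 ≈ 0.02333.
Coefficient of coincidence = 0.02333/0.03426 ≈ 0.68; interference = 1 − 0.68 = 0.32.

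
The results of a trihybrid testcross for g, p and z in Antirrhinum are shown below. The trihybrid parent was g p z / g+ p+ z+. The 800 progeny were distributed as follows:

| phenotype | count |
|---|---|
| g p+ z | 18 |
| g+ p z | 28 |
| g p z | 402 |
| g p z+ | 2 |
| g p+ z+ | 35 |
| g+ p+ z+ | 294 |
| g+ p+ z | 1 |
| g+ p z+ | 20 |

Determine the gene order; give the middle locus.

The two rarest classes, g p z+ and g+ p+ z, are the double crossovers. Comparing them with the parentals, only the z allele has switched, so z is the middle locus and the order is p – z – g.

z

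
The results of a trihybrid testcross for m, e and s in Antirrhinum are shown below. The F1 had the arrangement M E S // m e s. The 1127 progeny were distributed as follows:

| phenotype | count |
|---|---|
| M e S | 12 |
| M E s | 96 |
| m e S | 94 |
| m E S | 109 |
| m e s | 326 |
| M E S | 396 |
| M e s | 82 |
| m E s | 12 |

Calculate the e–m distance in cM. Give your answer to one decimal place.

The two rarest classes, M e S and m E s, are the double crossovers. Comparing them with the parentals, only the e allele has switched, so e is the middle locus and the order is m – e – s.
Crossovers in the m–e interval produce the single-crossover classes m E S and M e s (109 + 82 = 191) plus the double crossovers (24).
RF(m–e) = (191 + 24) / 1127 = 215/1127 = 0.1908 → 19.1 cM.

19.1 cM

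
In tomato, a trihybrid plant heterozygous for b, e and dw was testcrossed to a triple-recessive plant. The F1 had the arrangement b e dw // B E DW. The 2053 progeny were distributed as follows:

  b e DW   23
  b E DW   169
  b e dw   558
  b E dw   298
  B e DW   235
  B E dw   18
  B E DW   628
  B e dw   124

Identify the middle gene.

dw

The two rarest classes, b e DW and B E dw, are the double crossovers. Comparing them with the parentals, only the dw allele has switched, so dw is the middle locus and the order is e – dw – b.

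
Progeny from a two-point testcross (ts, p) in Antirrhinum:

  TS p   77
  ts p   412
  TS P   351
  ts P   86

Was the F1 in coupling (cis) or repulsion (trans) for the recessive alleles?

The two most frequent classes are TS P (351) and ts p (412); these are the parental (non-recombinant) types.
So the F1 carried TS P on one chromosome and ts p on the other — the recessive alleles are on the same chromosome (cis / coupling).

cis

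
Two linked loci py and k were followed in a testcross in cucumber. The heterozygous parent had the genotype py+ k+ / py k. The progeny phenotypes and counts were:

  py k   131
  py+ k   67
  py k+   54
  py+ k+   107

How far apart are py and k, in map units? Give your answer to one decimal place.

33.7 map units

The recombinant classes are py+ k and py k+: 67 + 54 = 121.
Recombination frequency = 121/359 = 0.3370 ≈ 33.7%, i.e. 33.7 map units.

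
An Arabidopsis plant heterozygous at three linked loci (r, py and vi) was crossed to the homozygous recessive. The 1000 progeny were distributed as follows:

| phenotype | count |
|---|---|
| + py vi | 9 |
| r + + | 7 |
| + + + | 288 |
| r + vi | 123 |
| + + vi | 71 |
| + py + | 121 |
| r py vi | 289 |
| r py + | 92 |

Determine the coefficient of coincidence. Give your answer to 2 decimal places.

The two most frequent reciprocal classes, + + + and r py vi, are the parental types, so the F1 was + + + / r py vi.
The two rarest classes, r + + and + py vi, are the double crossovers. Comparing them with the parentals, only the r allele has switched, so r is the middle locus and the order is vi – r – py.
vi–r: (163 + 16)/1000 = 0.1790; r–py: (244 + 16)/1000 = 0.2600.
Expected DCO frequency = 0.1790 × 0.2600 ≈ 0.04654; observed = 16/1000 ≈ 0.01600.
Coefficient of coincidence = 0.01600/0.04654 ≈ 0.34.

0.34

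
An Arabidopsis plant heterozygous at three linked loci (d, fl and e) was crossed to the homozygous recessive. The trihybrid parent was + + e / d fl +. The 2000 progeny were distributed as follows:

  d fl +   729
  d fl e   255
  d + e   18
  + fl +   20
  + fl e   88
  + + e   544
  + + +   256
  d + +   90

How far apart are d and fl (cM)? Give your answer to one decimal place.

The two rarest classes, d + e and + fl +, are the double crossovers. Comparing them with the parentals, only the d allele has switched, so d is the middle locus and the order is e – d – fl.
Crossovers in the d–fl interval produce the single-crossover classes + fl e and d + + (88 + 90 = 178) plus the double crossovers (38).
RF(d–fl) = (178 + 38) / 2000 = 216/2000 = 0.1080 → 10.8 cM.

10.8 cM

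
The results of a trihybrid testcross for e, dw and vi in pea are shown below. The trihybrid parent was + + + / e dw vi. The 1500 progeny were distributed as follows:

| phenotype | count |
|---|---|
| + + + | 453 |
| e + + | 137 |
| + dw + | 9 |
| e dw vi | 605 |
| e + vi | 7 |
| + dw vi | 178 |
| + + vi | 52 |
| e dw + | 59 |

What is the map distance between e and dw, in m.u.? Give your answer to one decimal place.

The two rarest classes, + dw + and e + vi, are the double crossovers. Comparing them with the parentals, only the dw allele has switched, so dw is the middle locus and the order is e – dw – vi.
Crossovers in the e–dw interval produce the single-crossover classes e + + and + dw vi (137 + 178 = 315) plus the double crossovers (16).
RF(e–dw) = (315 + 16) / 1500 = 331/1500 = 0.2207 → 22.1 m.u.

22.1 m.u.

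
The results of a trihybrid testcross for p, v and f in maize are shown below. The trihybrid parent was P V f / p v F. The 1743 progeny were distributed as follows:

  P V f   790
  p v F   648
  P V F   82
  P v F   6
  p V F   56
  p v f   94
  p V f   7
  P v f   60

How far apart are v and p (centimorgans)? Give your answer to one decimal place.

The two rarest classes, p V f and P v F, are the double crossovers. Comparing them with the parentals, only the p allele has switched, so p is the middle locus and the order is v – p – f.
Crossovers in the v–p interval produce the single-crossover classes P v f and p V F (60 + 56 = 116) plus the double crossovers (13).
RF(v–p) = (116 + 13) / 1743 = 129/1743 = 0.0740 → 7.4 centimorgans.

7.4 centimorgans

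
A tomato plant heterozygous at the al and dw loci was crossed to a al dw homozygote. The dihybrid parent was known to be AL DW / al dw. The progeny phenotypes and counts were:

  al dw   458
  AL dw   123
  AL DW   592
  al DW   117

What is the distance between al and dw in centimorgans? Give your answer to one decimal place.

18.6 centimorgans

The recombinant classes are AL dw and al DW: 123 + 117 = 240.
Recombination frequency = 240/1290 = 0.1860 ≈ 18.6%, i.e. 18.6 centimorgans.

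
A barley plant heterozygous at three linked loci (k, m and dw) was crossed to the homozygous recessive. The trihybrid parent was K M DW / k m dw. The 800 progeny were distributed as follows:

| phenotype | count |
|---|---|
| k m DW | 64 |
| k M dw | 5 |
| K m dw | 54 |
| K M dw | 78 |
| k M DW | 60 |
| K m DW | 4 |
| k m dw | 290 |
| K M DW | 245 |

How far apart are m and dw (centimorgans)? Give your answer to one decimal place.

18.9 centimorgans

The two rarest classes, K m DW and k M dw, are the double crossovers. Comparing them with the parentals, only the m allele has switched, so m is the middle locus and the order is k – m – dw.
Crossovers in the m–dw interval produce the single-crossover classes K M dw and k m DW (78 + 64 = 142) plus the double crossovers (9).
RF(m–dw) = (142 + 9) / 800 = 151/800 = 0.1888 → 18.9 centimorgans.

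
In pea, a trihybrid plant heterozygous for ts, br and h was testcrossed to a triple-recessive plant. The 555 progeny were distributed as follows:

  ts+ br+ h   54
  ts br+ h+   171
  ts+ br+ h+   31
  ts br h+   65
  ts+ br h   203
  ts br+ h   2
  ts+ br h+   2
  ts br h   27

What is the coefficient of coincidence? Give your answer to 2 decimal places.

0.29

The two most frequent reciprocal classes, ts br+ h+ and ts+ br h, are the parental types, so the F1 was ts br+ h+ / ts+ br h.
The two rarest classes, ts br+ h and ts+ br h+, are the double crossovers. Comparing them with the parentals, only the h allele has switched, so h is the middle locus and the order is br – h – ts.
br–h: (119 + 4)/555 = 0.2216; h–ts: (58 + 4)/555 = 0.1117.
Expected DCO frequency = 0.2216 × 0.1117 ≈ 0.02475; observed = 4/555 ≈ 0.00721.
Coefficient of coincidence = 0.00721/0.02475 ≈ 0.29.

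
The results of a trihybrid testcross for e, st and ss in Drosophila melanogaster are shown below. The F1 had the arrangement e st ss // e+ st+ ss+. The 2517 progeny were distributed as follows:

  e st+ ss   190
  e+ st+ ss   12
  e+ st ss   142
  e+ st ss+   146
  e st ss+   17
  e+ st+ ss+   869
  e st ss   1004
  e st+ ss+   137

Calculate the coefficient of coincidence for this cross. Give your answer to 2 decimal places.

0.65

The two rarest classes, e st ss+ and e+ st+ ss, are the double crossovers. Comparing them with the parentals, only the ss allele has switched, so ss is the middle locus and the order is st – ss – e.
st–ss: (336 + 29)/2517 = 0.1450; ss–e: (279 + 29)/2517 = 0.1224.
Expected DCO frequency = 0.1450 × 0.1224 ≈ 0.01775; observed = 29/2517 ≈ 0.01152.
Coefficient of coincidence = 0.01152/0.01775 ≈ 0.65.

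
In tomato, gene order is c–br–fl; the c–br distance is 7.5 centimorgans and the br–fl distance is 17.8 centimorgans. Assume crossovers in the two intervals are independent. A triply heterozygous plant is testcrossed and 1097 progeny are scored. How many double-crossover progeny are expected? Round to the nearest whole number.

Map distances give recombination frequencies of 0.075 and 0.178 for the two intervals.
With no interference, expected double-crossover frequency = 0.075 × 0.178 = 0.01335.
Expected number = 0.01335 × 1097 = 14.64 ≈ 15.

15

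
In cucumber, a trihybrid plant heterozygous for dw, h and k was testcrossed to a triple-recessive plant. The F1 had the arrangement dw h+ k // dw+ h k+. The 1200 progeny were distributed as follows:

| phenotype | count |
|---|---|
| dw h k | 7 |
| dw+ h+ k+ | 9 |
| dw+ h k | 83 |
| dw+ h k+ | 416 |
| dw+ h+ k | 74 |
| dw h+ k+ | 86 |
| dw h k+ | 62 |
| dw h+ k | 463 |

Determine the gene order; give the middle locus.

The two rarest classes, dw h k and dw+ h+ k+, are the double crossovers. Comparing them with the parentals, only the h allele has switched, so h is the middle locus and the order is k – h – dw.

h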